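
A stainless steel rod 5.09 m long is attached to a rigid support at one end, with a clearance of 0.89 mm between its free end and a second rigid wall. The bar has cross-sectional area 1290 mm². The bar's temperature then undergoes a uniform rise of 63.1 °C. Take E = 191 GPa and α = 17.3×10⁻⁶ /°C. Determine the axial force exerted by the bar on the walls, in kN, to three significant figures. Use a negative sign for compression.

Free thermal expansion αLΔT = 17.3e-6 · 5090 · 63.1 = 5.556 mm.
The walls engage after the gap closes; constrained expansion = 5.556 − 0.89 = 4.666 mm.
The walls impose strain ε = −(4.666)/5090 = -9.1678e-04; σ = Eε = 191000 · -9.1678e-04 = -175.1 MPa.
Wall reaction R = σ·A = -175.1·1290 = -225900 N = -225.9 kN.

-226 kN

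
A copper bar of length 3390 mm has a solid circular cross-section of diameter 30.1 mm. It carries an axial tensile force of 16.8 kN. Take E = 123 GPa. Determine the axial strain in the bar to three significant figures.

1.92e-04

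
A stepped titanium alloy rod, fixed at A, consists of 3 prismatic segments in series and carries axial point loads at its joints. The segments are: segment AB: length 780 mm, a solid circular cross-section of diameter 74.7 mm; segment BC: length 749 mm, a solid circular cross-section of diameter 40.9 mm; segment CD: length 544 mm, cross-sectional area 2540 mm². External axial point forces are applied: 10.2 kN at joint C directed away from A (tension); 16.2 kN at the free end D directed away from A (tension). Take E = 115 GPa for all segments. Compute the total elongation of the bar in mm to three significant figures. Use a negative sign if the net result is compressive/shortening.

0.202 mm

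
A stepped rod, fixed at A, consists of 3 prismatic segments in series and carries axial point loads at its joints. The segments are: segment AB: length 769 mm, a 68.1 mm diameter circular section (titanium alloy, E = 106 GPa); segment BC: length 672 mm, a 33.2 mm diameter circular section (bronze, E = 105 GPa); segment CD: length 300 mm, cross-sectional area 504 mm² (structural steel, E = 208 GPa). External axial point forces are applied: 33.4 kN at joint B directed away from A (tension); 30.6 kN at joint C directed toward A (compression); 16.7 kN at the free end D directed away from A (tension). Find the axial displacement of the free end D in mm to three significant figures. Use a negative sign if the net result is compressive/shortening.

Internal axial forces (sectioning from the free end, tension +): N_CD = 16.7 kN, N_BC = -13.9 kN, N_AB = 19.5 kN.
A_AB = 3642 mm².
A_BC = 865.7 mm².
δ_AB = 19500·769/(3642·106000) = 0.03884 mm
δ_BC = -13900·672/(865.7·105000) = -0.1028 mm
δ_CD = 16700·300/(504·208000) = 0.04779 mm
δ = Σδ_i = -0.01613 mm.

-0.0161 mm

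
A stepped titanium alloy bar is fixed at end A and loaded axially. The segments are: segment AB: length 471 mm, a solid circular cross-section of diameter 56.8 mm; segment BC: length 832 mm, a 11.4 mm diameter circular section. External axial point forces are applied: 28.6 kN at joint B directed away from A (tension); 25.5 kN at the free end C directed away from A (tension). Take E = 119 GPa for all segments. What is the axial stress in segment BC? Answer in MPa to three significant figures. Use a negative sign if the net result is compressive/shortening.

250 MPa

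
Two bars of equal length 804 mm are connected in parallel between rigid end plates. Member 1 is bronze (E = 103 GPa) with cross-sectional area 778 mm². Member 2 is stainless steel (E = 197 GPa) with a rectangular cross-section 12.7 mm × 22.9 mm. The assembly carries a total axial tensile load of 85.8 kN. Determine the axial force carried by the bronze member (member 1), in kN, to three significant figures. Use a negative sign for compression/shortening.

50.0 kN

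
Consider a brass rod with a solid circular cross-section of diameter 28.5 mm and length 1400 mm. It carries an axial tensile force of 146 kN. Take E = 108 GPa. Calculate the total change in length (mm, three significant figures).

2.97 mm

A = 637.9 mm².
δ_mech = NL/(AE) = 146000·1400/(637.9·108000) = 2.967 mm.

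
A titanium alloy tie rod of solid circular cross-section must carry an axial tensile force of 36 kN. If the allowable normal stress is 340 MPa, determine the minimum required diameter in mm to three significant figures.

Required area A ≥ P/σ_allow = 36000/340 = 105.9 mm².
For a solid circular section, d ≥ √(4A/π) = 11.61 mm.

11.6 mm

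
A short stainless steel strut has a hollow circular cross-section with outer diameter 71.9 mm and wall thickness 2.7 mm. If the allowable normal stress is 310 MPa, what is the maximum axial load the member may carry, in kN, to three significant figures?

A = 587 mm².
P_max = σ_allow · A = 310 · 587 = 182000 N = 182 kN.

182 kN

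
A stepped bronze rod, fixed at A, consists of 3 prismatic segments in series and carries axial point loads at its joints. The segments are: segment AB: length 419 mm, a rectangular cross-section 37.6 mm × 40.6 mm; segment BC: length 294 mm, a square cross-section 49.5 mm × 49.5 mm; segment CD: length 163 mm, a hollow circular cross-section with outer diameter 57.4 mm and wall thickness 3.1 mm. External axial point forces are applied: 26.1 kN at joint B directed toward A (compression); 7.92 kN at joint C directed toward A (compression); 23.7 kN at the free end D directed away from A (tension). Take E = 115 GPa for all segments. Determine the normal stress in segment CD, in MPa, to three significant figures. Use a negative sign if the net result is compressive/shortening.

44.8 MPa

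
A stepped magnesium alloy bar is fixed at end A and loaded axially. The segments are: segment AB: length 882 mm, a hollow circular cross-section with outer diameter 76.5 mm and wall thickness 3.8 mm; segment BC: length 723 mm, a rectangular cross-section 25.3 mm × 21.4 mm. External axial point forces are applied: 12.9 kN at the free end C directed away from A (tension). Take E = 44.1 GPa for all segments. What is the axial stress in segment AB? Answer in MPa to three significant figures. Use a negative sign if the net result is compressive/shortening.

14.9 MPa

Internal axial forces (sectioning from the free end, tension +): N_BC = 12.9 kN, N_AB = 12.9 kN.
A_AB = 867.9 mm².
σ_AB = N_AB/A_AB = 12900/867.9 = 14.86 MPa.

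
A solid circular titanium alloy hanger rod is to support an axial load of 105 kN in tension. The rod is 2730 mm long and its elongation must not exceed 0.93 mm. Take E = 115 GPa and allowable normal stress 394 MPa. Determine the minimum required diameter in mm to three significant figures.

Required area A ≥ P/σ_allow = 105000/394 = 266.5 mm².
For a solid circular section, d ≥ √(4A/π) = 18.42 mm.
Elongation limit: A ≥ PL/(Eδ_allow) = 105000·2730/(115000·0.93) = 2680 mm² ⇒ d ≥ 58.42 mm.
The elongation limit governs.

58.4 mm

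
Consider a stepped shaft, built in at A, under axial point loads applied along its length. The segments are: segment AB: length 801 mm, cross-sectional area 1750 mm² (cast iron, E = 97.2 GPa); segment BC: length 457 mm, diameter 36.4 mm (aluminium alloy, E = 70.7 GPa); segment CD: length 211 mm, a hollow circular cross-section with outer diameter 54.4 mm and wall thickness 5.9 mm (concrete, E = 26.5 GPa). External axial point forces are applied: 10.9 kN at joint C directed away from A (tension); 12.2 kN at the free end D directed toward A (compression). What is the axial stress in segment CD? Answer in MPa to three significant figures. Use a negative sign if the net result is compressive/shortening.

-13.6 MPa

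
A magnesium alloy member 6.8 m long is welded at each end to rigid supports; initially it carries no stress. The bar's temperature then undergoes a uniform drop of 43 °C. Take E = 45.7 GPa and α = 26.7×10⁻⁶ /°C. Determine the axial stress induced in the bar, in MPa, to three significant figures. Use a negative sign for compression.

52.5 MPa

Free thermal expansion αLΔT = 26.7e-6 · 6800 · -43 = -7.807 mm.
The walls impose strain ε = −(-7.807)/6800 = 1.1481e-03; σ = Eε = 45700 · 1.1481e-03 = 52.47 MPa.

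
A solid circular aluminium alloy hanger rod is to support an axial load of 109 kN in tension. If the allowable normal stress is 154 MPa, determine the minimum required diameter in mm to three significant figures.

Required area A ≥ P/σ_allow = 109000/154 = 707.8 mm².
For a solid circular section, d ≥ √(4A/π) = 30.02 mm.

30.0 mm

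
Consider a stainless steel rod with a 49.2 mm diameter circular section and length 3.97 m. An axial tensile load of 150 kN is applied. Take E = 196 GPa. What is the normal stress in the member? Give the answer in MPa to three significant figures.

78.9 MPa

A = 1901 mm².
σ = N/A = 150000/1901 = 78.9 MPa.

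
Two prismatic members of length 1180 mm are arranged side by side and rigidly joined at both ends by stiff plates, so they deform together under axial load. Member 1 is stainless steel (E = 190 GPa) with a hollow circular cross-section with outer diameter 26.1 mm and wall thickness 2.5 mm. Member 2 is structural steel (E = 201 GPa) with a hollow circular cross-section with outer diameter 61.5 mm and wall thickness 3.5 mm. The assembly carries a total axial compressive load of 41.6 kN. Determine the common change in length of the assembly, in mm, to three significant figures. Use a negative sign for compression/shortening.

-0.300 mm

A_1 = 185.4 mm².
A_2 = 637.7 mm².
Equal strain + equilibrium ⇒ each member carries load in proportion to AE: A₁E₁ = 35220000 N, A₂E₂ = 128200000 N, ΣAE = 163400000 N.
δ = PL/ΣAE = -41600·1180/163400000 = -0.3004 mm.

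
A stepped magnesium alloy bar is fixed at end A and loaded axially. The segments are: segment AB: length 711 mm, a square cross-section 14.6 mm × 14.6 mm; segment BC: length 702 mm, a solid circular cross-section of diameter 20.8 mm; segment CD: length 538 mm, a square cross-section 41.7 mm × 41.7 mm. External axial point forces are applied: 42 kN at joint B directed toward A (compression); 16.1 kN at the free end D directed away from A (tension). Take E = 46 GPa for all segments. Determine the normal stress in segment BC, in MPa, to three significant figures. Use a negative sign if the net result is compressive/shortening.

Internal axial forces (sectioning from the free end, tension +): N_CD = 16.1 kN, N_BC = 16.1 kN, N_AB = -25.9 kN.
A_BC = 339.8 mm².
σ_BC = N_BC/A_BC = 16100/339.8 = 47.38 MPa.

47.4 MPa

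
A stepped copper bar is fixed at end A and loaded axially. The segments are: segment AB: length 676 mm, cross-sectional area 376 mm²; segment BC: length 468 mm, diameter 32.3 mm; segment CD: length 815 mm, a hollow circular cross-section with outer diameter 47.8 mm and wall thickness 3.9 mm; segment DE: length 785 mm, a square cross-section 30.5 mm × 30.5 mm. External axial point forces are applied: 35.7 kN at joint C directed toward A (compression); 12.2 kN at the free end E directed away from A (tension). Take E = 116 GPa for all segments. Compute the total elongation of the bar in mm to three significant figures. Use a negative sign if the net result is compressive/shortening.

-0.232 mm

Internal axial forces (sectioning from the free end, tension +): N_DE = 12.2 kN, N_CD = 12.2 kN, N_BC = -23.5 kN, N_AB = -23.5 kN.
A_BC = 819.4 mm².
A_CD = 537.9 mm².
A_DE = 930.2 mm².
δ_AB = -23500·676/(376·116000) = -0.3642 mm
δ_BC = -23500·468/(819.4·116000) = -0.1157 mm
δ_CD = 12200·815/(537.9·116000) = 0.1594 mm
δ_DE = 12200·785/(930.2·116000) = 0.08875 mm
δ = Σδ_i = -0.2318 mm.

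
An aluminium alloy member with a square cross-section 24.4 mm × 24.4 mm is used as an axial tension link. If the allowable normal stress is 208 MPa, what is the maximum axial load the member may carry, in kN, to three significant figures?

A = 595.4 mm².
P_max = σ_allow · A = 208 · 595.4 = 123800 N = 123.8 kN.

124 kN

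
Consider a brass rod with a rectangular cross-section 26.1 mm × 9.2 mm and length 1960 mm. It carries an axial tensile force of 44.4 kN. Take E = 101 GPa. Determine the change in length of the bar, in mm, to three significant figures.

A = 240.1 mm².
δ_mech = NL/(AE) = 44400·1960/(240.1·101000) = 3.588 mm.

3.59 mm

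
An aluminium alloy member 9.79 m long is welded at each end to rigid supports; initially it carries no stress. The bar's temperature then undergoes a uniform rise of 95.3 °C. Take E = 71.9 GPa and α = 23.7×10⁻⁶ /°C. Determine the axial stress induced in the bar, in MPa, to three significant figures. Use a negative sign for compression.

-162 MPa

Free thermal expansion αLΔT = 23.7e-6 · 9790 · 95.3 = 22.11 mm.
The walls impose strain ε = −(22.11)/9790 = -2.2586e-03; σ = Eε = 71900 · -2.2586e-03 = -162.4 MPa.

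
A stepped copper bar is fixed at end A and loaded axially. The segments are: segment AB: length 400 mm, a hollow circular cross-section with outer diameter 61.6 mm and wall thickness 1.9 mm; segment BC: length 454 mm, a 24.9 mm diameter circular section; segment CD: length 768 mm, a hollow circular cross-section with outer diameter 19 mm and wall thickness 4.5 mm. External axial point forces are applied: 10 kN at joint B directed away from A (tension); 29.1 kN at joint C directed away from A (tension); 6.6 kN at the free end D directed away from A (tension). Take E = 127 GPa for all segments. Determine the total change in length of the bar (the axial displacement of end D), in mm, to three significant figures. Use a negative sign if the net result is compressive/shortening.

Internal axial forces (sectioning from the free end, tension +): N_CD = 6.6 kN, N_BC = 35.7 kN, N_AB = 45.7 kN.
A_AB = 356.4 mm².
A_BC = 487 mm².
A_CD = 205 mm².
δ_AB = 45700·400/(356.4·127000) = 0.4039 mm
δ_BC = 35700·454/(487·127000) = 0.2621 mm
δ_CD = 6600·768/(205·127000) = 0.1947 mm
δ = Σδ_i = 0.8607 mm.

0.861 mm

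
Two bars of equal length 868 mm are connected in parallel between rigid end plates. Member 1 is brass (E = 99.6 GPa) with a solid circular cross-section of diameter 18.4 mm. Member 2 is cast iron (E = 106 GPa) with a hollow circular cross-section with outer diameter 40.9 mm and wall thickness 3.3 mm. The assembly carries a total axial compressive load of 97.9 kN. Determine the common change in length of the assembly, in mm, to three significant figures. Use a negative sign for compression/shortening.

A_1 = 265.9 mm².
A_2 = 389.8 mm².
Equal strain + equilibrium ⇒ each member carries load in proportion to AE: A₁E₁ = 26480000 N, A₂E₂ = 41320000 N, ΣAE = 67800000 N.
δ = PL/ΣAE = -97900·868/67800000 = -1.253 mm.

-1.25 mm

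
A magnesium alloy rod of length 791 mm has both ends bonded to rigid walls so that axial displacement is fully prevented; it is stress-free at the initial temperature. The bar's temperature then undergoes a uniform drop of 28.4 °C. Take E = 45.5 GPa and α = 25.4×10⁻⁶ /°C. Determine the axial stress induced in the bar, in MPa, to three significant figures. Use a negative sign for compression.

32.8 MPa

Free thermal expansion αLΔT = 25.4e-6 · 791 · -28.4 = -0.5706 mm.
The walls impose strain ε = −(-0.5706)/791 = 7.2136e-04; σ = Eε = 45500 · 7.2136e-04 = 32.82 MPa.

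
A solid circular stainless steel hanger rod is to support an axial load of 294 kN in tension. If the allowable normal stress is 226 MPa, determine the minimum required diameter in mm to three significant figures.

40.7 mm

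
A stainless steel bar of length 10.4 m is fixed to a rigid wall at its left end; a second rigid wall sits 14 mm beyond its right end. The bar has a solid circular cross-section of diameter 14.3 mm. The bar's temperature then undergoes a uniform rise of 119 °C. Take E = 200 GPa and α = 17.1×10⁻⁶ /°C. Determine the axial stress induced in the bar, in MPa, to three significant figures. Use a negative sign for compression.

Free thermal expansion αLΔT = 17.1e-6 · 10400 · 119 = 21.16 mm.
The walls engage after the gap closes; constrained expansion = 21.16 − 14 = 7.163 mm.
The walls impose strain ε = −(7.163)/10400 = -6.8875e-04; σ = Eε = 200000 · -6.8875e-04 = -137.7 MPa.

-138 MPa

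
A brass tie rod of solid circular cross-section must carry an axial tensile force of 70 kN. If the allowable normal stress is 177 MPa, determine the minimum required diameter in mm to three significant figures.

22.4 mm

Required area A ≥ P/σ_allow = 70000/177 = 395.5 mm².
For a solid circular section, d ≥ √(4A/π) = 22.44 mm.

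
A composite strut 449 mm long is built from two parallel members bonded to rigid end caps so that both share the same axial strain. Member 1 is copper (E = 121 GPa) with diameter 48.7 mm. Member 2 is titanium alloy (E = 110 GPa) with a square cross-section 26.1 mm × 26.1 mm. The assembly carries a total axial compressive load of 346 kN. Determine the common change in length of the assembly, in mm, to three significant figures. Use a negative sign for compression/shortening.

A_1 = 1863 mm².
A_2 = 681.2 mm².
Equal strain + equilibrium ⇒ each member carries load in proportion to AE: A₁E₁ = 225400000 N, A₂E₂ = 74930000 N, ΣAE = 300300000 N.
δ = PL/ΣAE = -346000·449/300300000 = -0.5173 mm.

-0.517 mm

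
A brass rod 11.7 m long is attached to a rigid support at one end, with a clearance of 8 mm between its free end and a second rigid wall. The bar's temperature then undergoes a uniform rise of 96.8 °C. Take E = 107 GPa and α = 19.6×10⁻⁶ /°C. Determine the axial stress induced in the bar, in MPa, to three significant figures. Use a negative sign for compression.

-130 MPa

Free thermal expansion αLΔT = 19.6e-6 · 11700 · 96.8 = 22.2 mm.
The walls engage after the gap closes; constrained expansion = 22.2 − 8 = 14.2 mm.
The walls impose strain ε = −(14.2)/11700 = -1.2135e-03; σ = Eε = 107000 · -1.2135e-03 = -129.8 MPa.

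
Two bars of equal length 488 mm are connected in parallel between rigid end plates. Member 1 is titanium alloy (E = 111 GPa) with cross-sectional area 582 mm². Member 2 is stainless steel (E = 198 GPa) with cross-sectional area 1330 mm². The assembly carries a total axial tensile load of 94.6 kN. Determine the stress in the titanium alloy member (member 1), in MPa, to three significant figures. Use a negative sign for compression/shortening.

32.0 MPa

Equal strain + equilibrium ⇒ each member carries load in proportion to AE: A₁E₁ = 64600000 N, A₂E₂ = 263300000 N, ΣAE = 327900000 N.
σ₁ = P·E₁/ΣAE = 94600·111000/327900000 = 32.02 MPa.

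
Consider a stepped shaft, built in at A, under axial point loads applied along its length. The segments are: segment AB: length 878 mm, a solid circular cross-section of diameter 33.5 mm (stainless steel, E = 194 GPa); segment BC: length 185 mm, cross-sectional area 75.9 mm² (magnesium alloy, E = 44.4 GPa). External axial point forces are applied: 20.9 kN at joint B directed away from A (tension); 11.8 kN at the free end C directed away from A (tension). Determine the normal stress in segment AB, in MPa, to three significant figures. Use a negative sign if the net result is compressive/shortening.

37.1 MPa

Internal axial forces (sectioning from the free end, tension +): N_BC = 11.8 kN, N_AB = 32.7 kN.
A_AB = 881.4 mm².
σ_AB = N_AB/A_AB = 32700/881.4 = 37.1 MPa.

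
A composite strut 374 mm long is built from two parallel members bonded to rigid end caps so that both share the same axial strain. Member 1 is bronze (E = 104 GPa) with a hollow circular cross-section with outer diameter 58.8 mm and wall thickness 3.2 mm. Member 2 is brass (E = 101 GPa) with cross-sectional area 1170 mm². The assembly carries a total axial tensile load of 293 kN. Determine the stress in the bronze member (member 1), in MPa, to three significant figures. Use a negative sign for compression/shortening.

173 MPa

A_1 = 559 mm².
Equal strain + equilibrium ⇒ each member carries load in proportion to AE: A₁E₁ = 58130000 N, A₂E₂ = 118200000 N, ΣAE = 176300000 N.
σ₁ = P·E₁/ΣAE = 293000·104000/176300000 = 172.8 MPa.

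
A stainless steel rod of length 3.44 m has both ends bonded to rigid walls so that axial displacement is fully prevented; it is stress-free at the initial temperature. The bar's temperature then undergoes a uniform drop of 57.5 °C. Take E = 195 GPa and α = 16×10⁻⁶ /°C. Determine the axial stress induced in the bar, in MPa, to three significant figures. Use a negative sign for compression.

179 MPa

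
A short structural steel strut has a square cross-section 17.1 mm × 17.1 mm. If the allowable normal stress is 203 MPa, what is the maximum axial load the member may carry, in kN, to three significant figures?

59.4 kN

A = 292.4 mm².
P_max = σ_allow · A = 203 · 292.4 = 59360 N = 59.36 kN.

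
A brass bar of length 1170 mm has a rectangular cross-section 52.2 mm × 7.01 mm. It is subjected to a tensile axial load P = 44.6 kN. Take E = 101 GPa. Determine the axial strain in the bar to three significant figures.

A = 365.9 mm².
σ = N/A = 121.9 MPa; ε = σ/E = 121.9/101000 = 1.207e-03.

0.00121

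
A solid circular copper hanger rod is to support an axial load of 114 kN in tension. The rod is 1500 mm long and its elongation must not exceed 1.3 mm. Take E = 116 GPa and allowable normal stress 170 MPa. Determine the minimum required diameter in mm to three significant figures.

38.0 mm

Required area A ≥ P/σ_allow = 114000/170 = 670.6 mm².
For a solid circular section, d ≥ √(4A/π) = 29.22 mm.
Elongation limit: A ≥ PL/(Eδ_allow) = 114000·1500/(116000·1.3) = 1134 mm² ⇒ d ≥ 38 mm.
The elongation limit governs.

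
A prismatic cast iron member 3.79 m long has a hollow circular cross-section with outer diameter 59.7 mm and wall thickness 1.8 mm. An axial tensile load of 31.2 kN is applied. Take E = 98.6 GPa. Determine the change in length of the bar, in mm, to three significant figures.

A = 327.4 mm².
δ_mech = NL/(AE) = 31200·3790/(327.4·98600) = 3.663 mm.

3.66 mm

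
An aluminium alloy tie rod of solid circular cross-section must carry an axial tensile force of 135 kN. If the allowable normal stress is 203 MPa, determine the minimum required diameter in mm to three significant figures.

29.1 mm

Required area A ≥ P/σ_allow = 135000/203 = 665 mm².
For a solid circular section, d ≥ √(4A/π) = 29.1 mm.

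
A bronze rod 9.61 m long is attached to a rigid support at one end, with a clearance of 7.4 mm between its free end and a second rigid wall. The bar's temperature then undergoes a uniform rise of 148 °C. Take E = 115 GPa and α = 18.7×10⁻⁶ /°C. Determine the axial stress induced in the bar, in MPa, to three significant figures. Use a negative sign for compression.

Free thermal expansion αLΔT = 18.7e-6 · 9610 · 148 = 26.6 mm.
The walls engage after the gap closes; constrained expansion = 26.6 − 7.4 = 19.2 mm.
The walls impose strain ε = −(19.2)/9610 = -1.9976e-03; σ = Eε = 115000 · -1.9976e-03 = -229.7 MPa.

-230 MPa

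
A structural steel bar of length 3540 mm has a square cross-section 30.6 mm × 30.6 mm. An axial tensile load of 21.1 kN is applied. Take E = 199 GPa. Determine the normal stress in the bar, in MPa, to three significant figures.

A = 936.4 mm².
σ = N/A = 21100/936.4 = 22.53 MPa.

22.5 MPa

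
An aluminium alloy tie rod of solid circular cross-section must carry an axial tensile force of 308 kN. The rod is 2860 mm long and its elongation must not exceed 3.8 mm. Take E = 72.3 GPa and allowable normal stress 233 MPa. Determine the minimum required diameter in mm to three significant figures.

Required area A ≥ P/σ_allow = 308000/233 = 1322 mm².
For a solid circular section, d ≥ √(4A/π) = 41.03 mm.
Elongation limit: A ≥ PL/(Eδ_allow) = 308000·2860/(72300·3.8) = 3206 mm² ⇒ d ≥ 63.89 mm.
The elongation limit governs.

63.9 mm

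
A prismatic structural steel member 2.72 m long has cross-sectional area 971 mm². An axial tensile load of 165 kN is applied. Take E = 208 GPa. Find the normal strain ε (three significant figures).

8.17e-04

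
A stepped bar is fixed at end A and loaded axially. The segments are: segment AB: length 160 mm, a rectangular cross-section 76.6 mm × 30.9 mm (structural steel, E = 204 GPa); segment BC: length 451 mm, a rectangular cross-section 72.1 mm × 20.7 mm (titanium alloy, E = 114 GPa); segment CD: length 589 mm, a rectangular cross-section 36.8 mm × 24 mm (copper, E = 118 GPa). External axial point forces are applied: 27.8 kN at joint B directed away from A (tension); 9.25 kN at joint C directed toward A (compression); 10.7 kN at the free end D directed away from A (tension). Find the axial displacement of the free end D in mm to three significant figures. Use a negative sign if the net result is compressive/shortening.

Internal axial forces (sectioning from the free end, tension +): N_CD = 10.7 kN, N_BC = 1.45 kN, N_AB = 29.25 kN.
A_AB = 2367 mm².
A_BC = 1492 mm².
A_CD = 883.2 mm².
δ_AB = 29250·160/(2367·204000) = 0.009692 mm
δ_BC = 1450·451/(1492·114000) = 0.003844 mm
δ_CD = 10700·589/(883.2·118000) = 0.06047 mm
δ = Σδ_i = 0.07401 mm.

0.0740 mm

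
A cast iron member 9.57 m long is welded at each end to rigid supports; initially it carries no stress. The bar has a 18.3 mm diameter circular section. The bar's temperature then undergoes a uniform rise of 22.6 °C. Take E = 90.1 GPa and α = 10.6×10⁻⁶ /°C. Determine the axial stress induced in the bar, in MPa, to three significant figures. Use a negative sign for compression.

-21.6 MPa

Free thermal expansion αLΔT = 10.6e-6 · 9570 · 22.6 = 2.293 mm.
The walls impose strain ε = −(2.293)/9570 = -2.3956e-04; σ = Eε = 90100 · -2.3956e-04 = -21.58 MPa.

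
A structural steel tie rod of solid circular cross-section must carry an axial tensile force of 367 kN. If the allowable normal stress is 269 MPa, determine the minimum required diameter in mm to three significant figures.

Required area A ≥ P/σ_allow = 367000/269 = 1364 mm².
For a solid circular section, d ≥ √(4A/π) = 41.68 mm.

41.7 mm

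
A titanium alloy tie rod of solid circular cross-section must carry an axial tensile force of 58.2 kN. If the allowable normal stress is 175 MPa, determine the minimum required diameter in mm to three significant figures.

Required area A ≥ P/σ_allow = 58200/175 = 332.6 mm².
For a solid circular section, d ≥ √(4A/π) = 20.58 mm.

20.6 mm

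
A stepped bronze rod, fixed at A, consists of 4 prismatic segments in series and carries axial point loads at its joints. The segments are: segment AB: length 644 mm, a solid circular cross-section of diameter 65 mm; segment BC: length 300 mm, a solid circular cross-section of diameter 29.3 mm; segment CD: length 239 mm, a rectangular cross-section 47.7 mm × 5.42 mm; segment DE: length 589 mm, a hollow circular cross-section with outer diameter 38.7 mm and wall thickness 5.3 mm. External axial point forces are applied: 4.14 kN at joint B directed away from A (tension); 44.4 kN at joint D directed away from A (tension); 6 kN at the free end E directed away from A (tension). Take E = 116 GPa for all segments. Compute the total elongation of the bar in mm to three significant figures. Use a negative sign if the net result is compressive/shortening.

Internal axial forces (sectioning from the free end, tension +): N_DE = 6 kN, N_CD = 50.4 kN, N_BC = 50.4 kN, N_AB = 54.54 kN.
A_AB = 3318 mm².
A_BC = 674.3 mm².
A_CD = 258.5 mm².
A_DE = 556.1 mm².
δ_AB = 54540·644/(3318·116000) = 0.09125 mm
δ_BC = 50400·300/(674.3·116000) = 0.1933 mm
δ_CD = 50400·239/(258.5·116000) = 0.4017 mm
δ_DE = 6000·589/(556.1·116000) = 0.05478 mm
δ = Σδ_i = 0.741 mm.

0.741 mm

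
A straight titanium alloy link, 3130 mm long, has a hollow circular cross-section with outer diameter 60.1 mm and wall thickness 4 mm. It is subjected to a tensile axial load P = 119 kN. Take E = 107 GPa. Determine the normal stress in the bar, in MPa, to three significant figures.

169 MPa

A = 705 mm².
σ = N/A = 119000/705 = 168.8 MPa.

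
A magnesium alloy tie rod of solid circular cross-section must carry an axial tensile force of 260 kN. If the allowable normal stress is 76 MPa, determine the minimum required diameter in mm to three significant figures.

Required area A ≥ P/σ_allow = 260000/76 = 3421 mm².
For a solid circular section, d ≥ √(4A/π) = 66 mm.

66.0 mm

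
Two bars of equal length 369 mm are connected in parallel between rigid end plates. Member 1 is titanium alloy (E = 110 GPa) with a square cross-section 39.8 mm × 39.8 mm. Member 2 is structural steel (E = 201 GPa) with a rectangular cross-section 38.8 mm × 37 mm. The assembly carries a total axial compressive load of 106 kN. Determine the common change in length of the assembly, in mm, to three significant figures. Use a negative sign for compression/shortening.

A_1 = 1584 mm².
A_2 = 1436 mm².
Equal strain + equilibrium ⇒ each member carries load in proportion to AE: A₁E₁ = 174200000 N, A₂E₂ = 288600000 N, ΣAE = 462800000 N.
δ = PL/ΣAE = -106000·369/462800000 = -0.08452 mm.

-0.0845 mm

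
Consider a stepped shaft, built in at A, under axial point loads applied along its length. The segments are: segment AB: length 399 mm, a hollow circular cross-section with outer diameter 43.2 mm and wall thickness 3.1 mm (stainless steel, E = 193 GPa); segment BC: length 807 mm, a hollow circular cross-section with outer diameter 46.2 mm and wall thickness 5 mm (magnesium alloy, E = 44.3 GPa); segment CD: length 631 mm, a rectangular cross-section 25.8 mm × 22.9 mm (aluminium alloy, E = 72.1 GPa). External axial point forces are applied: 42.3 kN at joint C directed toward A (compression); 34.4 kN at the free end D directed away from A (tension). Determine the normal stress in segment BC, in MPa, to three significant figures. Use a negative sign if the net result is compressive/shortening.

Internal axial forces (sectioning from the free end, tension +): N_CD = 34.4 kN, N_BC = -7.9 kN, N_AB = -7.9 kN.
A_BC = 647.2 mm².
σ_BC = N_BC/A_BC = -7900/647.2 = -12.21 MPa.

-12.2 MPa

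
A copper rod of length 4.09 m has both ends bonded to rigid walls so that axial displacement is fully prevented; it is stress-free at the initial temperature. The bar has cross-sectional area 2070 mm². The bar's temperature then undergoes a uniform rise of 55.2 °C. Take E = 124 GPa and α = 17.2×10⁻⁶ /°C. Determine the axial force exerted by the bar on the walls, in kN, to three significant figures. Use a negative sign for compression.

Free thermal expansion αLΔT = 17.2e-6 · 4090 · 55.2 = 3.883 mm.
The walls impose strain ε = −(3.883)/4090 = -9.4944e-04; σ = Eε = 124000 · -9.4944e-04 = -117.7 MPa.
Wall reaction R = σ·A = -117.7·2070 = -243700 N = -243.7 kN.

-244 kN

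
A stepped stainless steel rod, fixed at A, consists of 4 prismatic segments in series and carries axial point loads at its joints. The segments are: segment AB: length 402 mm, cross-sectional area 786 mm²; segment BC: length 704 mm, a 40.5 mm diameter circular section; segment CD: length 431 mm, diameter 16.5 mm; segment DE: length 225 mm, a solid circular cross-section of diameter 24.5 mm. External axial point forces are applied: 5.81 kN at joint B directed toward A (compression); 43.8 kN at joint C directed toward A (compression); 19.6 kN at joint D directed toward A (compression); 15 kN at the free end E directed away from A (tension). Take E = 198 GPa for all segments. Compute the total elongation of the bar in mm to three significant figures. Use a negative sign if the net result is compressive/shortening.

Internal axial forces (sectioning from the free end, tension +): N_DE = 15 kN, N_CD = -4.6 kN, N_BC = -48.4 kN, N_AB = -54.21 kN.
A_BC = 1288 mm².
A_CD = 213.8 mm².
A_DE = 471.4 mm².
δ_AB = -54210·402/(786·198000) = -0.14 mm
δ_BC = -48400·704/(1288·198000) = -0.1336 mm
δ_CD = -4600·431/(213.8·198000) = -0.04683 mm
δ_DE = 15000·225/(471.4·198000) = 0.03616 mm
δ = Σδ_i = -0.2843 mm.

-0.284 mm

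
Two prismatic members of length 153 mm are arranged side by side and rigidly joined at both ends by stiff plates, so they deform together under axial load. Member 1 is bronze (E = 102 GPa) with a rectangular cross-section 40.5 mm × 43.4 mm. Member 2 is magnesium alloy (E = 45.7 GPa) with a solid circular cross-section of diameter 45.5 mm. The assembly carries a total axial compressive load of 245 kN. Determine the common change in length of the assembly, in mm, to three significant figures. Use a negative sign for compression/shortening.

-0.148 mm

A_1 = 1758 mm².
A_2 = 1626 mm².
Equal strain + equilibrium ⇒ each member carries load in proportion to AE: A₁E₁ = 179300000 N, A₂E₂ = 74310000 N, ΣAE = 253600000 N.
δ = PL/ΣAE = -245000·153/253600000 = -0.1478 mm.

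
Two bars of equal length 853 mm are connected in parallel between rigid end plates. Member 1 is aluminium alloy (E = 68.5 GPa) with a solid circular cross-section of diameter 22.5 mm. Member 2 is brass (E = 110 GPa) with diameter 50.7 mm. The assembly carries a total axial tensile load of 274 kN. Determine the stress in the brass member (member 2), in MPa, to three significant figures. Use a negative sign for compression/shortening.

A_1 = 397.6 mm².
A_2 = 2019 mm².
Equal strain + equilibrium ⇒ each member carries load in proportion to AE: A₁E₁ = 27240000 N, A₂E₂ = 222100000 N, ΣAE = 249300000 N.
σ₂ = P·E₂/ΣAE = 274000·110000/249300000 = 120.9 MPa.

121 MPa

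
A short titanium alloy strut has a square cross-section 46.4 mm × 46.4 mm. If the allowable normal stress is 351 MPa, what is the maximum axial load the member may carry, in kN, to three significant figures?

A = 2153 mm².
P_max = σ_allow · A = 351 · 2153 = 755700 N = 755.7 kN.

756 kN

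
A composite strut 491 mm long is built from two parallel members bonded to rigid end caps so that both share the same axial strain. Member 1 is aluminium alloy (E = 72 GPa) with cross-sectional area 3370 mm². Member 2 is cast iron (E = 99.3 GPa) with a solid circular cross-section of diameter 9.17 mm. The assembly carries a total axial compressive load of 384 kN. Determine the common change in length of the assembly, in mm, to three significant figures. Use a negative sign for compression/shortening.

A_2 = 66.04 mm².
Equal strain + equilibrium ⇒ each member carries load in proportion to AE: A₁E₁ = 242600000 N, A₂E₂ = 6558000 N, ΣAE = 249200000 N.
δ = PL/ΣAE = -384000·491/249200000 = -0.7566 mm.

-0.757 mm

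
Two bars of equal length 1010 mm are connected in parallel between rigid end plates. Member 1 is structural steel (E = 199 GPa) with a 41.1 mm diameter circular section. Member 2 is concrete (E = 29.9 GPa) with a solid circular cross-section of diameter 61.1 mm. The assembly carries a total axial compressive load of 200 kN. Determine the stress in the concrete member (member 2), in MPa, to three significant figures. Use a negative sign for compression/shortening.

-17.0 MPa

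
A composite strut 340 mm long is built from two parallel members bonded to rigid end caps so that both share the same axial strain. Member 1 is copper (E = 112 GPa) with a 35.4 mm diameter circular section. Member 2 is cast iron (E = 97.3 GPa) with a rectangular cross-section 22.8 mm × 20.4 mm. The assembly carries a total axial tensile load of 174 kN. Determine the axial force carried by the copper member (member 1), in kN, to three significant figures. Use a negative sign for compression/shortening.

123 kN

A_1 = 984.2 mm².
A_2 = 465.1 mm².
Equal strain + equilibrium ⇒ each member carries load in proportion to AE: A₁E₁ = 110200000 N, A₂E₂ = 45260000 N, ΣAE = 155500000 N.
F₁ = P·A₁E₁/ΣAE = 174000·110200000/155500000 = 123400 N.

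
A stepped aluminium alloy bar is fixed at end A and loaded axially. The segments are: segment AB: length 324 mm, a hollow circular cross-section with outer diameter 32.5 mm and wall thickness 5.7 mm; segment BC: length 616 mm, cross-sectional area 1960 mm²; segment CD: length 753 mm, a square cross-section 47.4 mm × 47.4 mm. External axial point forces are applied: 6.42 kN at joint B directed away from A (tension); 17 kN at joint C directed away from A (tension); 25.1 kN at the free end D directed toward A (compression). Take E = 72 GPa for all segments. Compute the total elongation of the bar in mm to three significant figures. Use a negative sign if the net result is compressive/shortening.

-0.168 mm

Internal axial forces (sectioning from the free end, tension +): N_CD = -25.1 kN, N_BC = -8.1 kN, N_AB = -1.68 kN.
A_AB = 479.9 mm².
A_CD = 2247 mm².
δ_AB = -1680·324/(479.9·72000) = -0.01575 mm
δ_BC = -8100·616/(1960·72000) = -0.03536 mm
δ_CD = -25100·753/(2247·72000) = -0.1168 mm
δ = Σδ_i = -0.1679 mm.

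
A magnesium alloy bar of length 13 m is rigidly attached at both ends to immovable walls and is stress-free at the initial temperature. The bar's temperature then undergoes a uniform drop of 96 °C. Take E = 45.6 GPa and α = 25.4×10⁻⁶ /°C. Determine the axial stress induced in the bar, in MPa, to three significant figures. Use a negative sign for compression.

Free thermal expansion αLΔT = 25.4e-6 · 13000 · -96 = -31.7 mm.
The walls impose strain ε = −(-31.7)/13000 = 2.4384e-03; σ = Eε = 45600 · 2.4384e-03 = 111.2 MPa.

111 MPa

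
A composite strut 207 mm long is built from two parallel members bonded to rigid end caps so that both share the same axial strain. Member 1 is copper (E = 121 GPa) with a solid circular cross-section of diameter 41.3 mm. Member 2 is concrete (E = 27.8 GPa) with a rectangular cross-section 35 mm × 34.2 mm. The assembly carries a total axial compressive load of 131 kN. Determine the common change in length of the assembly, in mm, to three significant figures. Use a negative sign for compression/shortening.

-0.139 mm

A_1 = 1340 mm².
A_2 = 1197 mm².
Equal strain + equilibrium ⇒ each member carries load in proportion to AE: A₁E₁ = 162100000 N, A₂E₂ = 33280000 N, ΣAE = 195400000 N.
δ = PL/ΣAE = -131000·207/195400000 = -0.1388 mm.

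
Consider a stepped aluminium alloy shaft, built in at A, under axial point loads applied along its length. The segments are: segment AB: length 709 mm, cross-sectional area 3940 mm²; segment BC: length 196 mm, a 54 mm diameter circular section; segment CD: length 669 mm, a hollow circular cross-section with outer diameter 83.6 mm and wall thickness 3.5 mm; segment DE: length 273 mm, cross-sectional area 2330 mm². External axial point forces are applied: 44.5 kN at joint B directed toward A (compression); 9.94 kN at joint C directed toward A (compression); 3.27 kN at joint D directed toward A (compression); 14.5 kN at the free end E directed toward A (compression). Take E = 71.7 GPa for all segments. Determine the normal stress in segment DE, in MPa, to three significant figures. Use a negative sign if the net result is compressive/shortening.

-6.22 MPa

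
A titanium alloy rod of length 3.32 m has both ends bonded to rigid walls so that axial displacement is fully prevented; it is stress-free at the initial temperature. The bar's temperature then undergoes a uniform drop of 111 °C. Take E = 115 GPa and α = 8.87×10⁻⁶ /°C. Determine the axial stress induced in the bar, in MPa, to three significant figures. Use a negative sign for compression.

113 MPa

Free thermal expansion αLΔT = 8.87e-6 · 3320 · -111 = -3.269 mm.
The walls impose strain ε = −(-3.269)/3320 = 9.8457e-04; σ = Eε = 115000 · 9.8457e-04 = 113.2 MPa.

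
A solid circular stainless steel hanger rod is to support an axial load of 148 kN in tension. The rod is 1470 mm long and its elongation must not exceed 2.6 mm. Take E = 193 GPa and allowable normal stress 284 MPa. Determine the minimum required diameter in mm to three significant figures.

Required area A ≥ P/σ_allow = 148000/284 = 521.1 mm².
For a solid circular section, d ≥ √(4A/π) = 25.76 mm.
Elongation limit: A ≥ PL/(Eδ_allow) = 148000·1470/(193000·2.6) = 433.6 mm² ⇒ d ≥ 23.5 mm.
The stress limit governs.

25.8 mm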